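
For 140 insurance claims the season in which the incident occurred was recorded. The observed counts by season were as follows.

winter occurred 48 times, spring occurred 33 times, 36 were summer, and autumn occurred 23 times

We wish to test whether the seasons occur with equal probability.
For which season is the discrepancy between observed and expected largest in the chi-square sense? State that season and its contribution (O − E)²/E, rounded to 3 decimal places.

Expected count for each of the 4 categories: 140/4 = 35.
winter: (48 − 35)²/35 = 169/35 = 4.8286
spring: (33 − 35)²/35 = 4/35 = 0.1143
summer: (36 − 35)²/35 = 1/35 = 0.0286
autumn: (23 − 35)²/35 = 144/35 = 4.1143
The largest term is for winter: 4.829.

winter, 4.829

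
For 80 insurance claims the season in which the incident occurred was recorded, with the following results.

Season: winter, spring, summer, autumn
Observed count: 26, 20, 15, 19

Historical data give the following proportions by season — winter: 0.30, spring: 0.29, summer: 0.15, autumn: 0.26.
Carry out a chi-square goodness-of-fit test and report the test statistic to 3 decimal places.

1.514

Expected counts E_i = n·p_i: 80×0.30 = 24, 80×0.29 = 23.2, 80×0.15 = 12, 80×0.26 = 20.8.
cat         O        E   (O−E)²/E
winter     26       24     0.1667
spring     20     23.2     0.4414
summer     15       12     0.7500
autumn     19     20.8     0.1558
Sum = 1.514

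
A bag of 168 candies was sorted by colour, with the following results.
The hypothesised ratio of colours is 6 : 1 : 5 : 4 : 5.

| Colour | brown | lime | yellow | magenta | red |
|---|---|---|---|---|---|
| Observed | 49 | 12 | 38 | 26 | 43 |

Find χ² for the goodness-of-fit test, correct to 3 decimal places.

Ratio total = 21. Expected counts: 168×6/21 = 48, 168×1/21 = 8, 168×5/21 = 40, 168×4/21 = 32, 168×5/21 = 40.
χ² = (49−48)²/48 + (12−8)²/8 + (38−40)²/40 + (26−32)²/32 + (43−40)²/40
   = 0.0208 + 2.0000 + 0.1000 + 1.1250 + 0.2250
Sum = 3.471

3.471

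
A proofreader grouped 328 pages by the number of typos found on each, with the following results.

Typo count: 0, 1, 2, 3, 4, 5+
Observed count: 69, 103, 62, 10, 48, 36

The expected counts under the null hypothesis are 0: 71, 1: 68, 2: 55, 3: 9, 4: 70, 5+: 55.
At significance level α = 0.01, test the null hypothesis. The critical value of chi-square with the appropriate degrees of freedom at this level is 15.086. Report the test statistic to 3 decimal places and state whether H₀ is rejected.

χ² = (69−71)²/71 + (103−68)²/68 + (62−55)²/55 + (10−9)²/9 + (48−70)²/70 + (36−55)²/55
   = 0.0563 + 18.0147 + 0.8909 + 0.1111 + 6.9143 + 6.5636
Sum = 32.551
df = 5. Since 32.551 > 15.086, we reject H₀.

32.551; reject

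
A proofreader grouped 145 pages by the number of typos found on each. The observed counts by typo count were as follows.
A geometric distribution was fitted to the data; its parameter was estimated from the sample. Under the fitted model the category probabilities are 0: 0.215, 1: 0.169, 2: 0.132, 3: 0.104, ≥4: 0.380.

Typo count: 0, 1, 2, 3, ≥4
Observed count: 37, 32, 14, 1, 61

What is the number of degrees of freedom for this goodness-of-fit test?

There are k = 5 categories and 1 parameter estimated from the data, so df = 5 − 1 − 1 = 3.

3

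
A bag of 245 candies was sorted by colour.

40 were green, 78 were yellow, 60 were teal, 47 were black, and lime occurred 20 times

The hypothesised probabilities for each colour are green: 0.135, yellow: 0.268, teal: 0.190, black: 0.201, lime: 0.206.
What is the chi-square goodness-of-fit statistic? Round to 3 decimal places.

Expected counts E_i = n·p_i: 245×0.135 = 33.075, 245×0.268 = 65.66, 245×0.190 = 46.55, 245×0.201 = 49.245, 245×0.206 = 50.47.
χ² = (40−33.075)²/33.075 + (78−65.66)²/65.66 + (60−46.55)²/46.55 + (47−49.245)²/49.245 + (20−50.47)²/50.47
   = 1.4499 + 2.3192 + 3.8862 + 0.1023 + 18.3955
Sum = 26.153

26.153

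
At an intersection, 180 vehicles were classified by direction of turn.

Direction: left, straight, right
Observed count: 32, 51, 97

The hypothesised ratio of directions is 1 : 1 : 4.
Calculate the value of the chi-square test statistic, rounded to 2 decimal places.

19.24

Ratio total = 6. Expected counts: 180×1/6 = 30, 180×1/6 = 30, 180×4/6 = 120.
χ² = (32−30)²/30 + (51−30)²/30 + (97−120)²/120
   = 0.133 + 14.700 + 4.408
Sum = 19.24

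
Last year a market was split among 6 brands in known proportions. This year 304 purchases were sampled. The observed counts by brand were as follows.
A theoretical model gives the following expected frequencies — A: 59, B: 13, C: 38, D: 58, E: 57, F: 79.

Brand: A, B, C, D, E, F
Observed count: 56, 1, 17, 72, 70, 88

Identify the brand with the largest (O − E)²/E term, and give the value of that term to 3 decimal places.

A: (56 − 59)²/59 = 9/59 = 0.1525
B: (1 − 13)²/13 = 144/13 = 11.0769
C: (17 − 38)²/38 = 441/38 = 11.6053
D: (72 − 58)²/58 = 196/58 = 3.3793
E: (70 − 57)²/57 = 169/57 = 2.9649
F: (88 − 79)²/79 = 81/79 = 1.0253
The largest term is for C: 11.605.

C, 11.605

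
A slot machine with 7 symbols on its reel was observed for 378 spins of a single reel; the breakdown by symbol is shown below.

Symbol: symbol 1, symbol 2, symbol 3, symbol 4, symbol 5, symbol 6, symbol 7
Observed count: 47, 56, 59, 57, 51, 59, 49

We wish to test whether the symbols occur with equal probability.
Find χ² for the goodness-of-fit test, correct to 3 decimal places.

2.704

Expected count for each of the 7 categories: 378/7 = 54.
χ² = (47−54)²/54 + (56−54)²/54 + (59−54)²/54 + (57−54)²/54 + (51−54)²/54 + (59−54)²/54 + (49−54)²/54
   = 0.9074 + 0.0741 + 0.4630 + 0.1667 + 0.1667 + 0.4630 + 0.4630
Sum = 2.704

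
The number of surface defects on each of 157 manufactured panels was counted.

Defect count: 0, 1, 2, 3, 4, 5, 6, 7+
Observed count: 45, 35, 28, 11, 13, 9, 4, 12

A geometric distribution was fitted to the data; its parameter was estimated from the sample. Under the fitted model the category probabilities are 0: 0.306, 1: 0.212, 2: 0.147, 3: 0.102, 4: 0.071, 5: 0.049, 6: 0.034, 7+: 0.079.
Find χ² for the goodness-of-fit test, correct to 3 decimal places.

3.779

Expected counts E_i = n·p_i: 157×0.306 = 48.042, 157×0.212 = 33.284, 157×0.147 = 23.079, 157×0.102 = 16.014, 157×0.071 = 11.147, 157×0.049 = 7.693, 157×0.034 = 5.338, 157×0.079 = 12.403.
χ² = (45−48.042)²/48.042 + (35−33.284)²/33.284 + (28−23.079)²/23.079 + (11−16.014)²/16.014 + (13−11.147)²/11.147 + (9−7.693)²/7.693 + (4−5.338)²/5.338 + (12−12.403)²/12.403
   = 0.1926 + 0.0885 + 1.0493 + 1.5699 + 0.3080 + 0.2221 + 0.3354 + 0.0131
Sum = 3.779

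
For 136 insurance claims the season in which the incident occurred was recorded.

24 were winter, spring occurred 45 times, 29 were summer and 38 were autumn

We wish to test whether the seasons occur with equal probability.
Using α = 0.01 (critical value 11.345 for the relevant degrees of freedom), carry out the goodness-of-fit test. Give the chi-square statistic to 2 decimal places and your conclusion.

Expected count for each of the 4 categories: 136/4 = 34.
cat         O        E   (O−E)²/E
winter     24       34      2.941
spring     45       34      3.559
summer     29       34      0.735
autumn     38       34      0.471
Sum = 7.71
df = 3. Since 7.71 < 11.345, we do not reject H₀.

7.71; do not reject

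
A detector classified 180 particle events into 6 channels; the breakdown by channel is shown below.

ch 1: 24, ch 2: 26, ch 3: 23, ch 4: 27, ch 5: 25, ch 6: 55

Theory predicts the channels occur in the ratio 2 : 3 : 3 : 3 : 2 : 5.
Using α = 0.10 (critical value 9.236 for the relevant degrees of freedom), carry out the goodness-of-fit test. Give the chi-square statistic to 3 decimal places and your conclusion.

5.017; do not reject

Ratio total = 18. Expected counts: 180×2/18 = 20, 180×3/18 = 30, 180×3/18 = 30, 180×3/18 = 30, 180×2/18 = 20, 180×5/18 = 50.
cat         O        E   (O−E)²/E
ch 1       24       20     0.8000
ch 2       26       30     0.5333
ch 3       23       30     1.6333
ch 4       27       30     0.3000
ch 5       25       20     1.2500
ch 6       55       50     0.5000
Sum = 5.017
df = 5. Since 5.017 < 9.236, we do not reject H₀.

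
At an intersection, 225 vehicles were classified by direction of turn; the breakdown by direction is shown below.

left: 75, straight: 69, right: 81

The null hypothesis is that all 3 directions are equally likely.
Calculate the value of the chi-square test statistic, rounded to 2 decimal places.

0.96

Expected count for each of the 3 categories: 225/3 = 75.
cat           O        E   (O−E)²/E
left         75       75      0.000
straight     69       75      0.480
right        81       75      0.480
Sum = 0.96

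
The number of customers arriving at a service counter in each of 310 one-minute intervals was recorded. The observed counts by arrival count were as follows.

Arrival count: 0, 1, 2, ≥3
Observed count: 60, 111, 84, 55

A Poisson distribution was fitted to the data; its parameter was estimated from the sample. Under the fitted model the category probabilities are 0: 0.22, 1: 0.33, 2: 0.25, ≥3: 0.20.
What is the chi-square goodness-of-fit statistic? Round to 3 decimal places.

3.061

Expected counts E_i = n·p_i: 310×0.22 = 68.2, 310×0.33 = 102.3, 310×0.25 = 77.5, 310×0.20 = 62.
cat         O        E   (O−E)²/E
0          60     68.2     0.9859
1         111    102.3     0.7399
2          84     77.5     0.5452
≥3         55       62     0.7903
Sum = 3.061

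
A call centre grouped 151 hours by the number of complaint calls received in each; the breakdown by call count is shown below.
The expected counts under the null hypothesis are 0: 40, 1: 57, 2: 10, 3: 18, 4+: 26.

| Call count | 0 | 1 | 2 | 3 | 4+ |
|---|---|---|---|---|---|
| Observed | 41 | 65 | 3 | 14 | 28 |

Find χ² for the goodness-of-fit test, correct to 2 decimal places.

cat         O        E   (O−E)²/E
0          41       40      0.025
1          65       57      1.123
2           3       10      4.900
3          14       18      0.889
4+         28       26      0.154
Sum = 7.09

7.09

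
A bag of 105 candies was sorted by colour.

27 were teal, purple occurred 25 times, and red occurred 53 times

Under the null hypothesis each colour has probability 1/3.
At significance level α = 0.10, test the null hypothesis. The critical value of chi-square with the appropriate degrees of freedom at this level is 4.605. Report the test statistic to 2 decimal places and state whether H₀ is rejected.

Expected count for each of the 3 categories: 105/3 = 35.
χ² = (27−35)²/35 + (25−35)²/35 + (53−35)²/35
   = 1.829 + 2.857 + 9.257
Sum = 13.94
df = 2. Since 13.94 > 4.605, we reject H₀.

13.94; reject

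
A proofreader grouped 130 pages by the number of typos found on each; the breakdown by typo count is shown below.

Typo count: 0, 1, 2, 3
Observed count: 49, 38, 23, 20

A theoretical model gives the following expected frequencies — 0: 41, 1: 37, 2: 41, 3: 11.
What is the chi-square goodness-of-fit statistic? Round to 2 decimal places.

cat         O        E   (O−E)²/E
0          49       41      1.561
1          38       37      0.027
2          23       41      7.902
3          20       11      7.364
Sum = 16.85

16.85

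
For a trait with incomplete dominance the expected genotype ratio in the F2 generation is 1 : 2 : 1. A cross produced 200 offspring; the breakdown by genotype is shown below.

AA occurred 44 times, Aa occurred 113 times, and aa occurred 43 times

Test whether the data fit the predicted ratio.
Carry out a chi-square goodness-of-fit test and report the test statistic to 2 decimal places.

3.39

Ratio total = 4. Expected counts: 200×1/4 = 50, 200×2/4 = 100, 200×1/4 = 50.
cat         O        E   (O−E)²/E
AA         44       50      0.720
Aa        113      100      1.690
aa         43       50      0.980
Sum = 3.39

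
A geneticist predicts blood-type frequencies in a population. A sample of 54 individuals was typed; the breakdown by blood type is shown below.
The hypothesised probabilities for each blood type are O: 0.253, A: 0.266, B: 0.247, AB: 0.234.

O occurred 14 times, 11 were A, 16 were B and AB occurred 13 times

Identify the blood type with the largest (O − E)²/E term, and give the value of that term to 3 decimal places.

Expected counts E_i = n·p_i: 54×0.253 = 13.662, 54×0.266 = 14.364, 54×0.247 = 13.338, 54×0.234 = 12.636.
χ² = (14−13.662)²/13.662 + (11−14.364)²/14.364 + (16−13.338)²/13.338 + (13−12.636)²/12.636
   = 0.0084 + 0.7878 + 0.5313 + 0.0105
The largest term is for A: 0.788.

A, 0.788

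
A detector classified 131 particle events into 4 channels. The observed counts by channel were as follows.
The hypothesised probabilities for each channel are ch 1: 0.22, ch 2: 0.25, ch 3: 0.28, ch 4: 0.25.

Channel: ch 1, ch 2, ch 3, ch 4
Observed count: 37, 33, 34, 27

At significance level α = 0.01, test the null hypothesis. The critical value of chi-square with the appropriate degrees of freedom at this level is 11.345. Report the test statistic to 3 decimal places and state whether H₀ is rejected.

Expected counts E_i = n·p_i: 131×0.22 = 28.82, 131×0.25 = 32.75, 131×0.28 = 36.68, 131×0.25 = 32.75.
cat         O        E   (O−E)²/E
ch 1       37    28.82     2.3217
ch 2       33    32.75     0.0019
ch 3       34    36.68     0.1958
ch 4       27    32.75     1.0095
Sum = 3.529
df = 3. Since 3.529 < 11.345, we do not reject H₀.

3.529; do not reject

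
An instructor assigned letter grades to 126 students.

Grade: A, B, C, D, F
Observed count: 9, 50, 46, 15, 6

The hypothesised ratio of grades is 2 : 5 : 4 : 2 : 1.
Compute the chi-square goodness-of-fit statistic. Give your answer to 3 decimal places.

9.333

Ratio total = 14. Expected counts: 126×2/14 = 18, 126×5/14 = 45, 126×4/14 = 36, 126×2/14 = 18, 126×1/14 = 9.
cat         O        E   (O−E)²/E
A           9       18     4.5000
B          50       45     0.5556
C          46       36     2.7778
D          15       18     0.5000
F           6        9     1.0000
Sum = 9.333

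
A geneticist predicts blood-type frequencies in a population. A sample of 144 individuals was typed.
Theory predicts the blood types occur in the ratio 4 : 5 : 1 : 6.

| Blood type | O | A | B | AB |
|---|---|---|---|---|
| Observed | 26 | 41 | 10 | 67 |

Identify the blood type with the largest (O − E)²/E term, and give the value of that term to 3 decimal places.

AB, 3.130

Ratio total = 16. Expected counts: 144×4/16 = 36, 144×5/16 = 45, 144×1/16 = 9, 144×6/16 = 54.
cat         O        E   (O−E)²/E
O          26       36     2.7778
A          41       45     0.3556
B          10        9     0.1111
AB         67       54     3.1296
The largest term is for AB: 3.130.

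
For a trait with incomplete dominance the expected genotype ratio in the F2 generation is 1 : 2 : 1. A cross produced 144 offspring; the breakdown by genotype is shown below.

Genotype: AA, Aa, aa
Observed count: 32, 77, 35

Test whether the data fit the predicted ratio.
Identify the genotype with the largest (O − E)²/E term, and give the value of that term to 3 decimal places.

AA, 0.444

Ratio total = 4. Expected counts: 144×1/4 = 36, 144×2/4 = 72, 144×1/4 = 36.
cat         O        E   (O−E)²/E
AA         32       36     0.4444
Aa         77       72     0.3472
aa         35       36     0.0278
The largest term is for AA: 0.444.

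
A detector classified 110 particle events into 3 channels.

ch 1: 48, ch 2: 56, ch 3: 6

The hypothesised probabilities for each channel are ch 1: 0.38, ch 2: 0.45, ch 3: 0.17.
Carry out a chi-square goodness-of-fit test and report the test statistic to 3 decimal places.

Expected counts E_i = n·p_i: 110×0.38 = 41.8, 110×0.45 = 49.5, 110×0.17 = 18.7.
χ² = (48−41.8)²/41.8 + (56−49.5)²/49.5 + (6−18.7)²/18.7
   = 0.9196 + 0.8535 + 8.6251
Sum = 10.398

10.398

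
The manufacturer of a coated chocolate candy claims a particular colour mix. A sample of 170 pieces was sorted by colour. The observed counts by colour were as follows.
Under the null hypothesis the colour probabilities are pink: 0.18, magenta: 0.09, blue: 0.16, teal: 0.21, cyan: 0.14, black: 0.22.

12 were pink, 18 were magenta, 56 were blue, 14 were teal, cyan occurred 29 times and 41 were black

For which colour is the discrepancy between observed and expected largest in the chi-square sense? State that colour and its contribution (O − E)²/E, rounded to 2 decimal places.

blue, 30.49

Expected counts E_i = n·p_i: 170×0.18 = 30.6, 170×0.09 = 15.3, 170×0.16 = 27.2, 170×0.21 = 35.7, 170×0.14 = 23.8, 170×0.22 = 37.4.
pink: (12 − 30.6)²/30.6 = 345.96/30.6 = 11.306
magenta: (18 − 15.3)²/15.3 = 7.29/15.3 = 0.476
blue: (56 − 27.2)²/27.2 = 829.44/27.2 = 30.494
teal: (14 − 35.7)²/35.7 = 470.89/35.7 = 13.190
cyan: (29 − 23.8)²/23.8 = 27.04/23.8 = 1.136
black: (41 − 37.4)²/37.4 = 12.96/37.4 = 0.347
The largest term is for blue: 30.49.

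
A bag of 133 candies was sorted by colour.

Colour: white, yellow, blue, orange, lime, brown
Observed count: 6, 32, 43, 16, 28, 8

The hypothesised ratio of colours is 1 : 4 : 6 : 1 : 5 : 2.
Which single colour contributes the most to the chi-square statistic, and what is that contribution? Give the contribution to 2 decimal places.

orange, 11.57

Ratio total = 19. Expected counts: 133×1/19 = 7, 133×4/19 = 28, 133×6/19 = 42, 133×1/19 = 7, 133×5/19 = 35, 133×2/19 = 14.
χ² = (6−7)²/7 + (32−28)²/28 + (43−42)²/42 + (16−7)²/7 + (28−35)²/35 + (8−14)²/14
   = 0.143 + 0.571 + 0.024 + 11.571 + 1.400 + 2.571
The largest term is for orange: 11.57.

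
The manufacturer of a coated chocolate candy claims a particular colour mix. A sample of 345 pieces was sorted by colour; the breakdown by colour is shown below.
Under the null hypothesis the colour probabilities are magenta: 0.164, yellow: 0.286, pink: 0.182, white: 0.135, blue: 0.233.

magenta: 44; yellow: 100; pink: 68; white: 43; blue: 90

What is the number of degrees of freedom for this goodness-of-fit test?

There are k = 5 categories and no parameters were estimated from the data, so df = 5 − 1 = 4.

4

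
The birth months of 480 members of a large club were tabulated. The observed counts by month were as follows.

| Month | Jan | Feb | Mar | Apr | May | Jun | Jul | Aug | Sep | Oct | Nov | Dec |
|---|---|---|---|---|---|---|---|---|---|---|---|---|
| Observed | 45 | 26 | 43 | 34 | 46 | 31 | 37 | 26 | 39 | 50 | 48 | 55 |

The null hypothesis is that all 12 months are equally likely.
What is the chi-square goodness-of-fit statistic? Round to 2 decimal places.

24.45

Expected count for each of the 12 categories: 480/12 = 40.
χ² = (45−40)²/40 + (26−40)²/40 + (43−40)²/40 + (34−40)²/40 + (46−40)²/40 + (31−40)²/40 + (37−40)²/40 + (26−40)²/40 + (39−40)²/40 + (50−40)²/40 + (48−40)²/40 + (55−40)²/40
   = 0.625 + 4.900 + 0.225 + 0.900 + 0.900 + 2.025 + 0.225 + 4.900 + 0.025 + 2.500 + 1.600 + 5.625
Sum = 24.45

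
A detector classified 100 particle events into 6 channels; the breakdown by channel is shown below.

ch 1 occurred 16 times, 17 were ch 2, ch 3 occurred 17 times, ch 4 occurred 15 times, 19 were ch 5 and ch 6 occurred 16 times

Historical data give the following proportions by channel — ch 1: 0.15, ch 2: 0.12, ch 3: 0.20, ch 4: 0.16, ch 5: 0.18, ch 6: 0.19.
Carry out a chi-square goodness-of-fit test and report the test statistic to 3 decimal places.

3.192

Expected counts E_i = n·p_i: 100×0.15 = 15, 100×0.12 = 12, 100×0.20 = 20, 100×0.16 = 16, 100×0.18 = 18, 100×0.19 = 19.
ch 1: (16 − 15)²/15 = 1/15 = 0.0667
ch 2: (17 − 12)²/12 = 25/12 = 2.0833
ch 3: (17 − 20)²/20 = 9/20 = 0.4500
ch 4: (15 − 16)²/16 = 1/16 = 0.0625
ch 5: (19 − 18)²/18 = 1/18 = 0.0556
ch 6: (16 − 19)²/19 = 9/19 = 0.4737
Sum = 3.192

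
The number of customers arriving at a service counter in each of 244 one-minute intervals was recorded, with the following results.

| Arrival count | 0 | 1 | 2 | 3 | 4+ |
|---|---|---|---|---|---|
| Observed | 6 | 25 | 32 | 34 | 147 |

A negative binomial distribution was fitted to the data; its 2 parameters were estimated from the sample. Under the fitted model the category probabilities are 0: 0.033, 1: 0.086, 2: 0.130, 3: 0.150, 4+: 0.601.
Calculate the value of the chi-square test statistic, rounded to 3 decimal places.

1.480

Expected counts E_i = n·p_i: 244×0.033 = 8.052, 244×0.086 = 20.984, 244×0.130 = 31.72, 244×0.150 = 36.6, 244×0.601 = 146.644.
χ² = (6−8.052)²/8.052 + (25−20.984)²/20.984 + (32−31.72)²/31.72 + (34−36.6)²/36.6 + (147−146.644)²/146.644
   = 0.5229 + 0.7686 + 0.0025 + 0.1847 + 0.0009
Sum = 1.480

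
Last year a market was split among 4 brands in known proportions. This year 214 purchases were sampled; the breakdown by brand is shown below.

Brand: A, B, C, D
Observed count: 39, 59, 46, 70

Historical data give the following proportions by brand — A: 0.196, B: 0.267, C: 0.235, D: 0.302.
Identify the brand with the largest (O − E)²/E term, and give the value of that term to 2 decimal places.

Expected counts E_i = n·p_i: 214×0.196 = 41.944, 214×0.267 = 57.138, 214×0.235 = 50.29, 214×0.302 = 64.628.
χ² = (39−41.944)²/41.944 + (59−57.138)²/57.138 + (46−50.29)²/50.29 + (70−64.628)²/64.628
   = 0.207 + 0.061 + 0.366 + 0.447
The largest term is for D: 0.45.

D, 0.45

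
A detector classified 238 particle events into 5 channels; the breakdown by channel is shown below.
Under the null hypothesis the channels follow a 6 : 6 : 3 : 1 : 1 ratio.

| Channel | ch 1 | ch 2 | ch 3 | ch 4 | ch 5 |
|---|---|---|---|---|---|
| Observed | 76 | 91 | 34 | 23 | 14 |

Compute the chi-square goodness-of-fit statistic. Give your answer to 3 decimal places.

Ratio total = 17. Expected counts: 238×6/17 = 84, 238×6/17 = 84, 238×3/17 = 42, 238×1/17 = 14, 238×1/17 = 14.
cat         O        E   (O−E)²/E
ch 1       76       84     0.7619
ch 2       91       84     0.5833
ch 3       34       42     1.5238
ch 4       23       14     5.7857
ch 5       14       14     0.0000
Sum = 8.655

8.655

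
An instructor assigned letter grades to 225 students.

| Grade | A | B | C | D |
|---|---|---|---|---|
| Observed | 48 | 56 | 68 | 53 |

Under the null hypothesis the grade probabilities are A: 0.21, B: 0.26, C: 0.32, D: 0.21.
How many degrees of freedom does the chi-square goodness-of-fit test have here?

3

There are k = 4 categories and no parameters were estimated from the data, so df = 4 − 1 = 3.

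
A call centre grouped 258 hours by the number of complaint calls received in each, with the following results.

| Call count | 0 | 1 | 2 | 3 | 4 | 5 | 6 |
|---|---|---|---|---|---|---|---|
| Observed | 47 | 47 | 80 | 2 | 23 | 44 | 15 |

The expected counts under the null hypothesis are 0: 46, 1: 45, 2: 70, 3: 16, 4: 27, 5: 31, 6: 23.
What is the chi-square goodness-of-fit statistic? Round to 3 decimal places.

22.616

cat         O        E   (O−E)²/E
0          47       46     0.0217
1          47       45     0.0889
2          80       70     1.4286
3           2       16    12.2500
4          23       27     0.5926
5          44       31     5.4516
6          15       23     2.7826
Sum = 22.616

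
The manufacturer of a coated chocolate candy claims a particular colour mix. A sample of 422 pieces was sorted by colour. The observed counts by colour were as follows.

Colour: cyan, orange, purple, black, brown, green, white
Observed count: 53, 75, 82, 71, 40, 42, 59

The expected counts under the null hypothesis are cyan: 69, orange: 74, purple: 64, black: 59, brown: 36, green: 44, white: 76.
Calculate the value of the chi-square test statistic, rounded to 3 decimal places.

15.565

χ² = (53−69)²/69 + (75−74)²/74 + (82−64)²/64 + (71−59)²/59 + (40−36)²/36 + (42−44)²/44 + (59−76)²/76
   = 3.7101 + 0.0135 + 5.0625 + 2.4407 + 0.4444 + 0.0909 + 3.8026
Sum = 15.565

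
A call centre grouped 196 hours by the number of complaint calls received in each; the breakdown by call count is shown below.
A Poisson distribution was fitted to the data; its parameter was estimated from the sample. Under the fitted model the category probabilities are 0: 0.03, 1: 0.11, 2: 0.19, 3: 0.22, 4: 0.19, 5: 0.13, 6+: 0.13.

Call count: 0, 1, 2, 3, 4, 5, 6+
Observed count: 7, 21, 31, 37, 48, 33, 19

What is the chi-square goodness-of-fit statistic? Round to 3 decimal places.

Expected counts E_i = n·p_i: 196×0.03 = 5.88, 196×0.11 = 21.56, 196×0.19 = 37.24, 196×0.22 = 43.12, 196×0.19 = 37.24, 196×0.13 = 25.48, 196×0.13 = 25.48.
0: (7 − 5.88)²/5.88 = 1.2544/5.88 = 0.2133
1: (21 − 21.56)²/21.56 = 0.3136/21.56 = 0.0145
2: (31 − 37.24)²/37.24 = 38.9376/37.24 = 1.0456
3: (37 − 43.12)²/43.12 = 37.4544/43.12 = 0.8686
4: (48 − 37.24)²/37.24 = 115.7776/37.24 = 3.1090
5: (33 − 25.48)²/25.48 = 56.5504/25.48 = 2.2194
6+: (19 − 25.48)²/25.48 = 41.9904/25.48 = 1.6480
Sum = 9.118

9.118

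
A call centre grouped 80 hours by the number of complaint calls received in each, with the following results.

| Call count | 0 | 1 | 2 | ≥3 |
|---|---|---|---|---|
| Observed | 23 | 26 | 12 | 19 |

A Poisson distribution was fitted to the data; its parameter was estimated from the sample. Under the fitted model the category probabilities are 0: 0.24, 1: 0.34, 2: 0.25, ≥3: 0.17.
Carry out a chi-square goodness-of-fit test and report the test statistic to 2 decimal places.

6.15

Expected counts E_i = n·p_i: 80×0.24 = 19.2, 80×0.34 = 27.2, 80×0.25 = 20, 80×0.17 = 13.6.
χ² = (23−19.2)²/19.2 + (26−27.2)²/27.2 + (12−20)²/20 + (19−13.6)²/13.6
   = 0.752 + 0.053 + 3.200 + 2.144
Sum = 6.15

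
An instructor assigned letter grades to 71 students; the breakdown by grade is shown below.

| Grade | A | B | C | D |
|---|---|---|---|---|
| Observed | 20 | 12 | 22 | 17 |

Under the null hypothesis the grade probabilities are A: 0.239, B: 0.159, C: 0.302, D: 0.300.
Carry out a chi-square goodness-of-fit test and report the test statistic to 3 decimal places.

1.469

Expected counts E_i = n·p_i: 71×0.239 = 16.969, 71×0.159 = 11.289, 71×0.302 = 21.442, 71×0.300 = 21.3.
χ² = (20−16.969)²/16.969 + (12−11.289)²/11.289 + (22−21.442)²/21.442 + (17−21.3)²/21.3
   = 0.5414 + 0.0448 + 0.0145 + 0.8681
Sum = 1.469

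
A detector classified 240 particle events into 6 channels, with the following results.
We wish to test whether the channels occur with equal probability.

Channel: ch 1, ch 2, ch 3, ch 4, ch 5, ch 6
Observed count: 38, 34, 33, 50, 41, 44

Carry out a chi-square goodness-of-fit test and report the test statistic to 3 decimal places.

Expected count for each of the 6 categories: 240/6 = 40.
cat         O        E   (O−E)²/E
ch 1       38       40     0.1000
ch 2       34       40     0.9000
ch 3       33       40     1.2250
ch 4       50       40     2.5000
ch 5       41       40     0.0250
ch 6       44       40     0.4000
Sum = 5.150

5.150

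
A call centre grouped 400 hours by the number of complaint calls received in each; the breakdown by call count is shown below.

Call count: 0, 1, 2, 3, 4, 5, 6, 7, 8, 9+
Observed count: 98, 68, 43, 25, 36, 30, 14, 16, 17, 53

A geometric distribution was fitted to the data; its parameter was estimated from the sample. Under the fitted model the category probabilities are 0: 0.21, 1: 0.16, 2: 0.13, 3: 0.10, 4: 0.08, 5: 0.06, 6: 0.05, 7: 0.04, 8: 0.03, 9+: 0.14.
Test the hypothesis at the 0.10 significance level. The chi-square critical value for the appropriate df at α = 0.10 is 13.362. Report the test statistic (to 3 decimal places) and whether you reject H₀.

Expected counts E_i = n·p_i: 400×0.21 = 84, 400×0.16 = 64, 400×0.13 = 52, 400×0.10 = 40, 400×0.08 = 32, 400×0.06 = 24, 400×0.05 = 20, 400×0.04 = 16, 400×0.03 = 12, 400×0.14 = 56.
0: (98 − 84)²/84 = 196/84 = 2.3333
1: (68 − 64)²/64 = 16/64 = 0.2500
2: (43 − 52)²/52 = 81/52 = 1.5577
3: (25 − 40)²/40 = 225/40 = 5.6250
4: (36 − 32)²/32 = 16/32 = 0.5000
5: (30 − 24)²/24 = 36/24 = 1.5000
6: (14 − 20)²/20 = 36/20 = 1.8000
7: (16 − 16)²/16 = 0/16 = 0.0000
8: (17 − 12)²/12 = 25/12 = 2.0833
9+: (53 − 56)²/56 = 9/56 = 0.1607
Sum = 15.810
df = 8. Since 15.810 > 13.362, we reject H₀.

15.810; reject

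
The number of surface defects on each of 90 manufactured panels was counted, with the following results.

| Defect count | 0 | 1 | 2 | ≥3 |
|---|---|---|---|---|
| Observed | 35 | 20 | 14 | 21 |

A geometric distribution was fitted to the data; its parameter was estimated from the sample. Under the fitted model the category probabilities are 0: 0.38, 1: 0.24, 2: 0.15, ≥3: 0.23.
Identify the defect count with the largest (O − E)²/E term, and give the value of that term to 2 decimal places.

Expected counts E_i = n·p_i: 90×0.38 = 34.2, 90×0.24 = 21.6, 90×0.15 = 13.5, 90×0.23 = 20.7.
0: (35 − 34.2)²/34.2 = 0.64/34.2 = 0.019
1: (20 − 21.6)²/21.6 = 2.56/21.6 = 0.119
2: (14 − 13.5)²/13.5 = 0.25/13.5 = 0.019
≥3: (21 − 20.7)²/20.7 = 0.09/20.7 = 0.004
The largest term is for 1: 0.12.

1, 0.12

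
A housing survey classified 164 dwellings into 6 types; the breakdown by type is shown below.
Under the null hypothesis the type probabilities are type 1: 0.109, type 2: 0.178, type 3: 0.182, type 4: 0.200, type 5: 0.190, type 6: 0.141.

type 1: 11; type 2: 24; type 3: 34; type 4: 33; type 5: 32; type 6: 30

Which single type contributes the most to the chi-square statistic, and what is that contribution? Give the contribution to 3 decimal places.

Expected counts E_i = n·p_i: 164×0.109 = 17.876, 164×0.178 = 29.192, 164×0.182 = 29.848, 164×0.200 = 32.8, 164×0.190 = 31.16, 164×0.141 = 23.124.
cat         O        E   (O−E)²/E
type 1     11   17.876     2.6449
type 2     24   29.192     0.9234
type 3     34   29.848     0.5776
type 4     33     32.8     0.0012
type 5     32    31.16     0.0226
type 6     30   23.124     2.0446
The largest term is for type 1: 2.645.

type 1, 2.645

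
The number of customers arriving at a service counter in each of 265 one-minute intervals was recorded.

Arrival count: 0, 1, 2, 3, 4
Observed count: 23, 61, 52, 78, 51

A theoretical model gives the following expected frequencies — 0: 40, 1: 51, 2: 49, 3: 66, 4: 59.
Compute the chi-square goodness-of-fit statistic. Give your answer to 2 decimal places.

cat         O        E   (O−E)²/E
0          23       40      7.225
1          61       51      1.961
2          52       49      0.184
3          78       66      2.182
4          51       59      1.085
Sum = 12.64

12.64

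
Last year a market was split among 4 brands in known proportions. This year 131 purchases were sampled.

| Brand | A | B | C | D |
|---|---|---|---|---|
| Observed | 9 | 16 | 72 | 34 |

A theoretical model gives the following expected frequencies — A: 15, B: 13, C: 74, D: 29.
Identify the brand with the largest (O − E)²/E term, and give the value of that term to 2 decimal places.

cat         O        E   (O−E)²/E
A           9       15      2.400
B          16       13      0.692
C          72       74      0.054
D          34       29      0.862
The largest term is for A: 2.40.

A, 2.40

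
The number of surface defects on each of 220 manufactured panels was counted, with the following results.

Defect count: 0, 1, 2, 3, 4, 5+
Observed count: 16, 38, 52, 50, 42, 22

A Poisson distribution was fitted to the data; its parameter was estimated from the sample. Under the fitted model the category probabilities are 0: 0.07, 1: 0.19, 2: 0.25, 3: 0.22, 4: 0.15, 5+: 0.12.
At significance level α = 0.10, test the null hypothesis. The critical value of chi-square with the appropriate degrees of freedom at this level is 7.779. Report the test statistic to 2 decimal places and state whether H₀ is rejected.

3.77; do not reject

Expected counts E_i = n·p_i: 220×0.07 = 15.4, 220×0.19 = 41.8, 220×0.25 = 55, 220×0.22 = 48.4, 220×0.15 = 33, 220×0.12 = 26.4.
0: (16 − 15.4)²/15.4 = 0.36/15.4 = 0.023
1: (38 − 41.8)²/41.8 = 14.44/41.8 = 0.345
2: (52 − 55)²/55 = 9/55 = 0.164
3: (50 − 48.4)²/48.4 = 2.56/48.4 = 0.053
4: (42 − 33)²/33 = 81/33 = 2.455
5+: (22 − 26.4)²/26.4 = 19.36/26.4 = 0.733
Sum = 3.77
df = 4. Since 3.77 < 7.779, we do not reject H₀.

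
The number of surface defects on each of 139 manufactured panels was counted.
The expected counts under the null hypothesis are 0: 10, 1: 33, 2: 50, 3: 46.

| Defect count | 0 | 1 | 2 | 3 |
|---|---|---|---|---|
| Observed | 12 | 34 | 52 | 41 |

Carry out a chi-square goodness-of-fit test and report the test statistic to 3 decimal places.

cat         O        E   (O−E)²/E
0          12       10     0.4000
1          34       33     0.0303
2          52       50     0.0800
3          41       46     0.5435
Sum = 1.054

1.054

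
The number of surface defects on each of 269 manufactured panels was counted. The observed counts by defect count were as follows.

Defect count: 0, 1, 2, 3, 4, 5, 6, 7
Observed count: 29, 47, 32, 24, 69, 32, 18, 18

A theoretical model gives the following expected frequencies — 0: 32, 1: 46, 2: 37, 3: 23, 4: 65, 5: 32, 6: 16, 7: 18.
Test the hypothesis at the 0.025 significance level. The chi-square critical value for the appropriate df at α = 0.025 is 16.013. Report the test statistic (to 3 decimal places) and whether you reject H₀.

χ² = (29−32)²/32 + (47−46)²/46 + (32−37)²/37 + (24−23)²/23 + (69−65)²/65 + (32−32)²/32 + (18−16)²/16 + (18−18)²/18
   = 0.2813 + 0.0217 + 0.6757 + 0.0435 + 0.2462 + 0.0000 + 0.2500 + 0.0000
Sum = 1.518
df = 7. Since 1.518 < 16.013, we do not reject H₀.

1.518; do not reject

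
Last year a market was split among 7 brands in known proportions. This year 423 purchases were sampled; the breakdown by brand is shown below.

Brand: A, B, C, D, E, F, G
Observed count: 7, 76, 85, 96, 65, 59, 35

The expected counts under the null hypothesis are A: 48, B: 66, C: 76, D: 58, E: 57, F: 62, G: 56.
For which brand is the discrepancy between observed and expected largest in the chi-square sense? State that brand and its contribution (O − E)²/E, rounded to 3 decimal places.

A, 35.021

χ² = (7−48)²/48 + (76−66)²/66 + (85−76)²/76 + (96−58)²/58 + (65−57)²/57 + (59−62)²/62 + (35−56)²/56
   = 35.0208 + 1.5152 + 1.0658 + 24.8966 + 1.1228 + 0.1452 + 7.8750
The largest term is for A: 35.021.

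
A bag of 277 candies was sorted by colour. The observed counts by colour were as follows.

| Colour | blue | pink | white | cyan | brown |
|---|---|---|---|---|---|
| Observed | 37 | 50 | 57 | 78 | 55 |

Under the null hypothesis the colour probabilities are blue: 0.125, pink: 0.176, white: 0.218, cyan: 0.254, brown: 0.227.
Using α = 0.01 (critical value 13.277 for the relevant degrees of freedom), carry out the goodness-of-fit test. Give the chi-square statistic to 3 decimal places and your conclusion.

2.202; do not reject

Expected counts E_i = n·p_i: 277×0.125 = 34.625, 277×0.176 = 48.752, 277×0.218 = 60.386, 277×0.254 = 70.358, 277×0.227 = 62.879.
χ² = (37−34.625)²/34.625 + (50−48.752)²/48.752 + (57−60.386)²/60.386 + (78−70.358)²/70.358 + (55−62.879)²/62.879
   = 0.1629 + 0.0319 + 0.1899 + 0.8300 + 0.9873
Sum = 2.202
df = 4. Since 2.202 < 13.277, we do not reject H₀.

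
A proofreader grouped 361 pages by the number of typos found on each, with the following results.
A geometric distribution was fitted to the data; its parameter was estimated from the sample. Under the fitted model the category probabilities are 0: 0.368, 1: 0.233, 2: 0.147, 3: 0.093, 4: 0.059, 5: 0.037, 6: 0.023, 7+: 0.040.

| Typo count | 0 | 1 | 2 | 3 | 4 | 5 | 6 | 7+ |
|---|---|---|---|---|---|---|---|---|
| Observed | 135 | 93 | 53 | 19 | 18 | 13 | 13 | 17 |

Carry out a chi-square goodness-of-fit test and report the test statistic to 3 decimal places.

Expected counts E_i = n·p_i: 361×0.368 = 132.848, 361×0.233 = 84.113, 361×0.147 = 53.067, 361×0.093 = 33.573, 361×0.059 = 21.299, 361×0.037 = 13.357, 361×0.023 = 8.303, 361×0.040 = 14.44.
χ² = (135−132.848)²/132.848 + (93−84.113)²/84.113 + (53−53.067)²/53.067 + (19−33.573)²/33.573 + (18−21.299)²/21.299 + (13−13.357)²/13.357 + (13−8.303)²/8.303 + (17−14.44)²/14.44
   = 0.0349 + 0.9390 + 0.0001 + 6.3257 + 0.5110 + 0.0095 + 2.6571 + 0.4539
Sum = 10.931

10.931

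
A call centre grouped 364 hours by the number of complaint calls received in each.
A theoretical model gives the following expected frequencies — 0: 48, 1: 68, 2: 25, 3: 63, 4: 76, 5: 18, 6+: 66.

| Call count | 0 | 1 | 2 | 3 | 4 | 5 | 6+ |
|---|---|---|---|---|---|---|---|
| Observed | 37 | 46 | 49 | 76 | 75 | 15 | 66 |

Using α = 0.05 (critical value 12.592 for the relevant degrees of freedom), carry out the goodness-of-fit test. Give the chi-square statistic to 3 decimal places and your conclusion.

χ² = (37−48)²/48 + (46−68)²/68 + (49−25)²/25 + (76−63)²/63 + (75−76)²/76 + (15−18)²/18 + (66−66)²/66
   = 2.5208 + 7.1176 + 23.0400 + 2.6825 + 0.0132 + 0.5000 + 0.0000
Sum = 35.874
df = 6. Since 35.874 > 12.592, we reject H₀.

35.874; reject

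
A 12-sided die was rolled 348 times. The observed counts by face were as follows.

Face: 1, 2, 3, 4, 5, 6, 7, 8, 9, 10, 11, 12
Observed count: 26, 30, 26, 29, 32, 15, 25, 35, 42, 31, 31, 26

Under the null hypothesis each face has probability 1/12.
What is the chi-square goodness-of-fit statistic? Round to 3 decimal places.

15.931

Under H₀ each category has probability 1/12, so each expected count is 348/12 = 29.
1: (26 − 29)²/29 = 9/29 = 0.3103
2: (30 − 29)²/29 = 1/29 = 0.0345
3: (26 − 29)²/29 = 9/29 = 0.3103
4: (29 − 29)²/29 = 0/29 = 0.0000
5: (32 − 29)²/29 = 9/29 = 0.3103
6: (15 − 29)²/29 = 196/29 = 6.7586
7: (25 − 29)²/29 = 16/29 = 0.5517
8: (35 − 29)²/29 = 36/29 = 1.2414
9: (42 − 29)²/29 = 169/29 = 5.8276
10: (31 − 29)²/29 = 4/29 = 0.1379
11: (31 − 29)²/29 = 4/29 = 0.1379
12: (26 − 29)²/29 = 9/29 = 0.3103
Sum = 15.931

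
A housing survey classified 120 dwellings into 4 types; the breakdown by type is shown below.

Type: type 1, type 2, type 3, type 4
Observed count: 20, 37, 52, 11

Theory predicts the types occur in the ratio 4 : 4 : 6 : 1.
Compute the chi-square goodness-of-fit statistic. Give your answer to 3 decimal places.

Ratio total = 15. Expected counts: 120×4/15 = 32, 120×4/15 = 32, 120×6/15 = 48, 120×1/15 = 8.
cat         O        E   (O−E)²/E
type 1     20       32     4.5000
type 2     37       32     0.7813
type 3     52       48     0.3333
type 4     11        8     1.1250
Sum = 6.740

6.740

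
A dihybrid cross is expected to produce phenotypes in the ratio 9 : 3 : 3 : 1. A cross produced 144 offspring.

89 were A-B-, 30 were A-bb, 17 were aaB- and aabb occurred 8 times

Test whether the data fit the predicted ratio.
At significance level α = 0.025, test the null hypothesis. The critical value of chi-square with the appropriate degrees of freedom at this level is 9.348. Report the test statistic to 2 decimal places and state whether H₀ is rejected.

4.94; do not reject

Ratio total = 16. Expected counts: 144×9/16 = 81, 144×3/16 = 27, 144×3/16 = 27, 144×1/16 = 9.
cat         O        E   (O−E)²/E
A-B-       89       81      0.790
A-bb       30       27      0.333
aaB-       17       27      3.704
aabb        8        9      0.111
Sum = 4.94
df = 3. Since 4.94 < 9.348, we do not reject H₀.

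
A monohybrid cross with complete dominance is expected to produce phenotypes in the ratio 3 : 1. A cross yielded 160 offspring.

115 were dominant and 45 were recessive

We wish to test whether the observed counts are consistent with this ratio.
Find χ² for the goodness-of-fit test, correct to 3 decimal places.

0.833

Ratio total = 4. Expected counts: 160×3/4 = 120, 160×1/4 = 40.
χ² = (115−120)²/120 + (45−40)²/40
   = 0.2083 + 0.6250
Sum = 0.833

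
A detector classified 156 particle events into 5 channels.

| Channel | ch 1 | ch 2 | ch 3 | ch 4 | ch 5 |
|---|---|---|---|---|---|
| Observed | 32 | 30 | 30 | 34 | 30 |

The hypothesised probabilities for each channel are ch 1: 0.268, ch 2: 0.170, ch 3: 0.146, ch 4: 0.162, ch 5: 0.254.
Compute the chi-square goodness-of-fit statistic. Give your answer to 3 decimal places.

Expected counts E_i = n·p_i: 156×0.268 = 41.808, 156×0.170 = 26.52, 156×0.146 = 22.776, 156×0.162 = 25.272, 156×0.254 = 39.624.
χ² = (32−41.808)²/41.808 + (30−26.52)²/26.52 + (30−22.776)²/22.776 + (34−25.272)²/25.272 + (30−39.624)²/39.624
   = 2.3009 + 0.4567 + 2.2913 + 3.0143 + 2.3375
Sum = 10.401

10.401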